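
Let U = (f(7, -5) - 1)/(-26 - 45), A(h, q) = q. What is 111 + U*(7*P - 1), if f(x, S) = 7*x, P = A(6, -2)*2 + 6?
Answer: 7257/71 ≈ 102.21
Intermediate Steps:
P = 2 (P = -2*2 + 6 = -4 + 6 = 2)
U = -48/71 (U = (7*7 - 1)/(-26 - 45) = (49 - 1)/(-71) = 48*(-1/71) = -48/71 ≈ -0.67606)
111 + U*(7*P - 1) = 111 - 48*(7*2 - 1)/71 = 111 - 48*(14 - 1)/71 = 111 - 48/71*13 = 111 - 624/71 = 7257/71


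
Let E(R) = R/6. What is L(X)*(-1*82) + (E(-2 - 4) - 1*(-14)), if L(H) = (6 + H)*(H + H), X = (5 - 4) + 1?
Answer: -2611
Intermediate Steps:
X = 2 (X = 1 + 1 = 2)
E(R) = R/6 (E(R) = R*(⅙) = R/6)
L(H) = 2*H*(6 + H) (L(H) = (6 + H)*(2*H) = 2*H*(6 + H))
L(X)*(-1*82) + (E(-2 - 4) - 1*(-14)) = (2*2*(6 + 2))*(-1*82) + ((-2 - 4)/6 - 1*(-14)) = (2*2*8)*(-82) + ((⅙)*(-6) + 14) = 32*(-82) + (-1 + 14) = -2624 + 13 = -2611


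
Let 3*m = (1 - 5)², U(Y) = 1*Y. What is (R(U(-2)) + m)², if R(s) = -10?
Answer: 196/9 ≈ 21.778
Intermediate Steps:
U(Y) = Y
m = 16/3 (m = (1 - 5)²/3 = (⅓)*(-4)² = (⅓)*16 = 16/3 ≈ 5.3333)
(R(U(-2)) + m)² = (-10 + 16/3)² = (-14/3)² = 196/9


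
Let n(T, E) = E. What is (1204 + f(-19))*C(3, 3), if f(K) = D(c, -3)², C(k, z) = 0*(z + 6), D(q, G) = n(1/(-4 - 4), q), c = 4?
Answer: 0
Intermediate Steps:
D(q, G) = q
C(k, z) = 0 (C(k, z) = 0*(6 + z) = 0)
f(K) = 16 (f(K) = 4² = 16)
(1204 + f(-19))*C(3, 3) = (1204 + 16)*0 = 1220*0 = 0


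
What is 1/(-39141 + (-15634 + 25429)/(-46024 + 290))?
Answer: -45734/1790084289 ≈ -2.5549e-5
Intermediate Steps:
1/(-39141 + (-15634 + 25429)/(-46024 + 290)) = 1/(-39141 + 9795/(-45734)) = 1/(-39141 + 9795*(-1/45734)) = 1/(-39141 - 9795/45734) = 1/(-1790084289/45734) = -45734/1790084289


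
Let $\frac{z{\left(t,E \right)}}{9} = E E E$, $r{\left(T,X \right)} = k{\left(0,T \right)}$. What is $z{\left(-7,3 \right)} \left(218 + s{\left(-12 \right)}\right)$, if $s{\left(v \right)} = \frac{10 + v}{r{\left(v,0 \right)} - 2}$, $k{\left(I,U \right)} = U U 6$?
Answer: $\frac{22831551}{431} \approx 52973.0$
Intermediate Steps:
$k{\left(I,U \right)} = 6 U^{2}$ ($k{\left(I,U \right)} = U^{2} \cdot 6 = 6 U^{2}$)
$r{\left(T,X \right)} = 6 T^{2}$
$s{\left(v \right)} = \frac{10 + v}{-2 + 6 v^{2}}$ ($s{\left(v \right)} = \frac{10 + v}{6 v^{2} - 2} = \frac{10 + v}{-2 + 6 v^{2}}$)
$z{\left(t,E \right)} = 9 E^{3}$ ($z{\left(t,E \right)} = 9 E E E = 9 E^{2} E = 9 E^{3}$)
$z{\left(-7,3 \right)} \left(218 + s{\left(-12 \right)}\right) = 9 \cdot 3^{3} \left(218 + \frac{10 - 12}{2 \left(-1 + 3 \left(-12\right)^{2}\right)}\right) = 9 \cdot 27 \left(218 + \frac{1}{2} \frac{1}{-1 + 3 \cdot 144} \left(-2\right)\right) = 243 \left(218 + \frac{1}{2} \frac{1}{-1 + 432} \left(-2\right)\right) = 243 \left(218 + \frac{1}{2} \cdot \frac{1}{431} \left(-2\right)\right) = 243 \left(218 - \frac{1}{431}\right) = 243 \cdot \frac{93957}{431} = \frac{22831551}{431}$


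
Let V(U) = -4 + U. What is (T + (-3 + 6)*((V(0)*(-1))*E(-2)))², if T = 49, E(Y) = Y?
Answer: 625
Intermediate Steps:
(T + (-3 + 6)*((V(0)*(-1))*E(-2)))² = (49 + (-3 + 6)*(((-4 + 0)*(-1))*(-2)))² = (49 + 3*(-4*(-1)*(-2)))² = (49 + 3*(4*(-2)))² = (49 + 3*(-8))² = (49 - 24)² = 25² = 625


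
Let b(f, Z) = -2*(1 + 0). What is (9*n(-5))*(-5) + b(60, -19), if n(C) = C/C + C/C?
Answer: -92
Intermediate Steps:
b(f, Z) = -2 (b(f, Z) = -2*1 = -2)
n(C) = 2 (n(C) = 1 + 1 = 2)
(9*n(-5))*(-5) + b(60, -19) = (9*2)*(-5) - 2 = 18*(-5) - 2 = -90 - 2 = -92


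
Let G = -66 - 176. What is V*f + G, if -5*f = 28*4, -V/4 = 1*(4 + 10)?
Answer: 5062/5 ≈ 1012.4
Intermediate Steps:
G = -242
V = -56 (V = -4*(4 + 10) = -4*14 = -56)
f = -112/5 (f = -28*4/5 = -1/5*112 = -112/5 ≈ -22.400)
V*f + G = -56*(-112/5) - 242 = 6272/5 - 242 = 5062/5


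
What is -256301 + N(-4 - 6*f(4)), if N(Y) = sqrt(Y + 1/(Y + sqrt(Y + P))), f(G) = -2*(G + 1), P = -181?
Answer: -256301 + sqrt((3137 + 280*I*sqrt(5))/(56 + 5*I*sqrt(5))) ≈ -2.5629e+5 - 0.00022904*I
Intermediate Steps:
f(G) = -2 - 2*G (f(G) = -2*(1 + G) = -2 - 2*G)
N(Y) = sqrt(Y + 1/(Y + sqrt(-181 + Y))) (N(Y) = sqrt(Y + 1/(Y + sqrt(Y - 181))) = sqrt(Y + 1/(Y + sqrt(-181 + Y))))
-256301 + N(-4 - 6*f(4)) = -256301 + sqrt((1 + (-4 - 6*(-2 - 2*4))*((-4 - 6*(-2 - 2*4)) + sqrt(-181 + (-4 - 6*(-2 - 2*4)))))/((-4 - 6*(-2 - 2*4)) + sqrt(-181 + (-4 - 6*(-2 - 2*4))))) = -256301 + sqrt((1 + (-4 - 6*(-2 - 8))*((-4 - 6*(-2 - 8)) + sqrt(-181 + (-4 - 6*(-2 - 8)))))/((-4 - 6*(-2 - 8)) + sqrt(-181 + (-4 - 6*(-2 - 8))))) = -256301 + sqrt((1 + (-4 - 6*(-10))*((-4 - 6*(-10)) + sqrt(-181 + (-4 - 6*(-10)))))/((-4 - 6*(-10)) + sqrt(-181 + (-4 - 6*(-10))))) = -256301 + sqrt((1 + (-4 + 60)*((-4 + 60) + sqrt(-181 + (-4 + 60))))/((-4 + 60) + sqrt(-181 + (-4 + 60)))) = -256301 + sqrt((1 + 56*(56 + sqrt(-181 + 56)))/(56 + sqrt(-181 + 56))) = -256301 + sqrt((1 + 56*(56 + sqrt(-125)))/(56 + sqrt(-125))) = -256301 + sqrt((1 + 56*(56 + 5*I*sqrt(5)))/(56 + 5*I*sqrt(5))) = -256301 + sqrt((1 + (3136 + 280*I*sqrt(5)))/(56 + 5*I*sqrt(5))) = -256301 + sqrt((3137 + 280*I*sqrt(5))/(56 + 5*I*sqrt(5)))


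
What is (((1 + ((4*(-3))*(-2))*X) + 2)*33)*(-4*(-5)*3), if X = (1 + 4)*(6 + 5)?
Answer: 2619540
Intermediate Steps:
X = 55 (X = 5*11 = 55)
(((1 + ((4*(-3))*(-2))*X) + 2)*33)*(-4*(-5)*3) = (((1 + ((4*(-3))*(-2))*55) + 2)*33)*(-4*(-5)*3) = (((1 - 12*(-2)*55) + 2)*33)*(20*3) = (((1 + 24*55) + 2)*33)*60 = (((1 + 1320) + 2)*33)*60 = ((1321 + 2)*33)*60 = (1323*33)*60 = 43659*60 = 2619540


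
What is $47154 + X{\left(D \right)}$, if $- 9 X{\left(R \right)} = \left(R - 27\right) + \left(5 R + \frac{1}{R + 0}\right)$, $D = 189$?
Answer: $\frac{79999730}{1701} \approx 47031.0$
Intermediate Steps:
$X{\left(R \right)} = 3 - \frac{2 R}{3} - \frac{1}{9 R}$ ($X{\left(R \right)} = - \frac{\left(R - 27\right) + \left(5 R + \frac{1}{R + 0}\right)}{9} = - \frac{\left(-27 + R\right) + \left(5 R + \frac{1}{R}\right)}{9} = - \frac{\left(-27 + R\right) + \left(\frac{1}{R} + 5 R\right)}{9} = - \frac{-27 + \frac{1}{R} + 6 R}{9} = 3 - \frac{2 R}{3} - \frac{1}{9 R}$)
$47154 + X{\left(D \right)} = 47154 - \left(123 + \frac{1}{1701}\right) = 47154 - \frac{209224}{1701} = \frac{79999730}{1701}$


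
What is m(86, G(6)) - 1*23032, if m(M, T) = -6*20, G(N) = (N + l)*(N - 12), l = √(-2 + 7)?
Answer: -23152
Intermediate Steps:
l = √5 ≈ 2.2361
G(N) = (-12 + N)*(N + √5) (G(N) = (N + √5)*(N - 12) = (N + √5)*(-12 + N) = (-12 + N)*(N + √5))
m(M, T) = -120
m(86, G(6)) - 1*23032 = -120 - 1*23032 = -120 - 23032 = -23152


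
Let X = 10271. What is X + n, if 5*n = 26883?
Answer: 78238/5 ≈ 15648.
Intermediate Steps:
n = 26883/5 (n = (1/5)*26883 = 26883/5 ≈ 5376.6)
X + n = 10271 + 26883/5 = 78238/5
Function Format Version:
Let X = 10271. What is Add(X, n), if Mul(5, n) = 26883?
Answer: Rational(78238, 5) ≈ 15648.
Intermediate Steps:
n = Rational(26883, 5) (n = Mul(Rational(1, 5), 26883) = Rational(26883, 5) ≈ 5376.6)
Add(X, n) = Add(10271, Rational(26883, 5)) = Rational(78238, 5)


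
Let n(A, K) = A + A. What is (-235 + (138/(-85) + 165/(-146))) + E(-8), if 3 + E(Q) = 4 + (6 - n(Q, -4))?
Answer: -2665093/12410 ≈ -214.75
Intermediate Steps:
n(A, K) = 2*A
E(Q) = 7 - 2*Q (E(Q) = -3 + (4 + (6 - 2*Q)) = -3 + (10 - 2*Q) = 7 - 2*Q)
(-235 + (138/(-85) + 165/(-146))) + E(-8) = (-235 + (138/(-85) + 165/(-146))) + (7 - 2*(-8)) = (-235 + (138*(-1/85) + 165*(-1/146))) + (7 + 16) = (-235 + (-138/85 - 165/146)) + 23 = (-235 - 34173/12410) + 23 = -2950523/12410 + 23 = -2665093/12410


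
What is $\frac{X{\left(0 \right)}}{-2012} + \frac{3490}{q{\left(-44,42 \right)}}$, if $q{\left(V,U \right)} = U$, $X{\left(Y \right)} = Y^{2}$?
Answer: $\frac{1745}{21} \approx 83.095$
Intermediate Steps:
$\frac{X{\left(0 \right)}}{-2012} + \frac{3490}{q{\left(-44,42 \right)}} = \frac{0^{2}}{-2012} + \frac{3490}{42} = 0 \left(- \frac{1}{2012}\right) + 3490 \cdot \frac{1}{42} = 0 + \frac{1745}{21} = \frac{1745}{21}$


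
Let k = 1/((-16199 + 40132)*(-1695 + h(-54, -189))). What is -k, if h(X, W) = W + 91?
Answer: 1/42911869 ≈ 2.3304e-8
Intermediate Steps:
h(X, W) = 91 + W
k = -1/42911869 (k = 1/((-16199 + 40132)*(-1695 + (91 - 189))) = 1/(23933*(-1695 - 98)) = 1/(23933*(-1793)) = 1/(-42911869) = -1/42911869 ≈ -2.3304e-8)
-k = -1*(-1/42911869) = 1/42911869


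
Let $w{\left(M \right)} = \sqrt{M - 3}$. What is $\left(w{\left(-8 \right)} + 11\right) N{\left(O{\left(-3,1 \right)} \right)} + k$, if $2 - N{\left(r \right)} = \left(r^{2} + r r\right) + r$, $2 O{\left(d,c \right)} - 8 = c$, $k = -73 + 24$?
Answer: $-522 - 43 i \sqrt{11} \approx -522.0 - 142.61 i$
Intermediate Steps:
$k = -49$
$O{\left(d,c \right)} = 4 + \frac{c}{2}$
$w{\left(M \right)} = \sqrt{-3 + M}$
$N{\left(r \right)} = 2 - r - 2 r^{2}$ ($N{\left(r \right)} = 2 - \left(\left(r^{2} + r r\right) + r\right) = 2 - \left(\left(r^{2} + r^{2}\right) + r\right) = 2 - \left(2 r^{2} + r\right) = 2 - \left(r + 2 r^{2}\right) = 2 - r - 2 r^{2}$)
$\left(w{\left(-8 \right)} + 11\right) N{\left(O{\left(-3,1 \right)} \right)} + k = \left(\sqrt{-3 - 8} + 11\right) \left(2 - \left(4 + \frac{1}{2} \cdot 1\right) - 2 \left(4 + \frac{1}{2} \cdot 1\right)^{2}\right) - 49 = \left(\sqrt{-11} + 11\right) \left(2 - \left(4 + \frac{1}{2}\right) - 2 \left(4 + \frac{1}{2}\right)^{2}\right) - 49 = \left(i \sqrt{11} + 11\right) \left(2 - \frac{9}{2} - 2 \left(\frac{9}{2}\right)^{2}\right) - 49 = \left(11 + i \sqrt{11}\right) \left(2 - \frac{9}{2} - \frac{81}{2}\right) - 49 = \left(11 + i \sqrt{11}\right) \left(-43\right) - 49 = \left(-473 - 43 i \sqrt{11}\right) - 49 = -522 - 43 i \sqrt{11}$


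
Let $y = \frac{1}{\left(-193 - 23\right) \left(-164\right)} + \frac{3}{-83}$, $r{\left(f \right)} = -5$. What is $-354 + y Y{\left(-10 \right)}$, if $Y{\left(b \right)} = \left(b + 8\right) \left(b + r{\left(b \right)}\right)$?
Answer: $- \frac{174002273}{490032} \approx -355.08$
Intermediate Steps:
$Y{\left(b \right)} = \left(-5 + b\right) \left(8 + b\right)$ ($Y{\left(b \right)} = \left(b + 8\right) \left(b - 5\right) = \left(8 + b\right) \left(-5 + b\right) = \left(-5 + b\right) \left(8 + b\right)$)
$y = - \frac{106189}{2940192}$ ($y = \frac{1}{-216} \left(- \frac{1}{164}\right) + 3 \left(- \frac{1}{83}\right) = \left(- \frac{1}{216}\right) \left(- \frac{1}{164}\right) - \frac{3}{83} = \frac{1}{35424} - \frac{3}{83} = - \frac{106189}{2940192} \approx -0.036116$)
$-354 + y Y{\left(-10 \right)} = -354 - \frac{106189 \left(-40 + \left(-10\right)^{2} + 3 \left(-10\right)\right)}{2940192} = -354 - \frac{106189 \left(-40 + 100 - 30\right)}{2940192} = -354 - \frac{530945}{490032} = - \frac{174002273}{490032}$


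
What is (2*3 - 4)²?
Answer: 4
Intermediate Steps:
(2*3 - 4)² = (6 - 4)² = 2² = 4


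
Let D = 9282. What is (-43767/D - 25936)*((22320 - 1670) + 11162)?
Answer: -1276624674138/1547 ≈ -8.2523e+8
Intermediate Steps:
(-43767/D - 25936)*((22320 - 1670) + 11162) = (-43767/9282 - 25936)*((22320 - 1670) + 11162) = (-43767*1/9282 - 25936)*(20650 + 11162) = (-14589/3094 - 25936)*31812 = -80260573/3094*31812 = -1276624674138/1547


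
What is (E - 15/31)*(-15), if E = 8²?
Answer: -29535/31 ≈ -952.74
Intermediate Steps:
E = 64
(E - 15/31)*(-15) = (64 - 15/31)*(-15) = (1969/31)*(-15) = -29535/31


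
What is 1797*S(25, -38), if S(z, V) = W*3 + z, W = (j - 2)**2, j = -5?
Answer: 309084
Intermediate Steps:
W = 49 (W = (-5 - 2)**2 = (-7)**2 = 49)
S(z, V) = 147 + z (S(z, V) = 49*3 + z = 147 + z)
1797*S(25, -38) = 1797*(147 + 25) = 1797*172 = 309084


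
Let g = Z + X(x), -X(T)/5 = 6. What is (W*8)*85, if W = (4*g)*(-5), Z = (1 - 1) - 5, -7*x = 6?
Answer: 476000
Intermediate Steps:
x = -6/7 (x = -1/7*6 = -6/7 ≈ -0.85714)
X(T) = -30 (X(T) = -5*6 = -30)
Z = -5 (Z = 0 - 5 = -5)
g = -35 (g = -5 - 30 = -35)
W = 700 (W = (4*(-35))*(-5) = -140*(-5) = 700)
(W*8)*85 = (700*8)*85 = 5600*85 = 476000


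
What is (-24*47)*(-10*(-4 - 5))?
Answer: -101520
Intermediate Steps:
(-24*47)*(-10*(-4 - 5)) = -(-5640)*2*(-9) = -(-5640)*(-18) = -1128*90 = -101520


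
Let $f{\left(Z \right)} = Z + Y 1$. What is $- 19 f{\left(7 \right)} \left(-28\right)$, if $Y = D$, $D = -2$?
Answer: $2660$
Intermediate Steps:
$Y = -2$
$f{\left(Z \right)} = -2 + Z$ ($f{\left(Z \right)} = Z - 2 = -2 + Z$)
$- 19 f{\left(7 \right)} \left(-28\right) = - 19 \left(-2 + 7\right) \left(-28\right) = \left(-19\right) 5 \left(-28\right) = \left(-95\right) \left(-28\right) = 2660$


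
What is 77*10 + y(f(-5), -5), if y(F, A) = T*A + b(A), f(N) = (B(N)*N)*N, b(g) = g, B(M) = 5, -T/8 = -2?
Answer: 685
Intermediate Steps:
T = 16 (T = -8*(-2) = 16)
f(N) = 5*N² (f(N) = (5*N)*N = 5*N²)
y(F, A) = 17*A (y(F, A) = 16*A + A = 17*A)
77*10 + y(f(-5), -5) = 77*10 + 17*(-5) = 770 - 85 = 685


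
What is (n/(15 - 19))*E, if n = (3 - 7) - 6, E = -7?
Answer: -35/2 ≈ -17.500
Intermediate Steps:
n = -10 (n = -4 - 6 = -10)
(n/(15 - 19))*E = (-10/(15 - 19))*(-7) = (-10/(-4))*(-7) = -1/4*(-10)*(-7) = (5/2)*(-7) = -35/2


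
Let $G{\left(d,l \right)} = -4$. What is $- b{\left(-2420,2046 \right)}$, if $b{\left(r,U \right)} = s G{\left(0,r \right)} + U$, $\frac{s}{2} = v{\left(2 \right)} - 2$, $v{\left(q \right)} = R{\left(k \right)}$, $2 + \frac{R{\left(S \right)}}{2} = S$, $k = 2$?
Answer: $-2062$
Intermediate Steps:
$R{\left(S \right)} = -4 + 2 S$
$v{\left(q \right)} = 0$ ($v{\left(q \right)} = -4 + 2 \cdot 2 = -4 + 4 = 0$)
$s = -4$ ($s = 2 \left(0 - 2\right) = 2 \left(-2\right) = -4$)
$b{\left(r,U \right)} = 16 + U$ ($b{\left(r,U \right)} = \left(-4\right) \left(-4\right) + U = 16 + U$)
$- b{\left(-2420,2046 \right)} = - (16 + 2046) = \left(-1\right) 2062 = -2062$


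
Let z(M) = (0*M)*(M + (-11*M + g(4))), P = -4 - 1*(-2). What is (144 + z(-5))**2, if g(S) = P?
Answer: 20736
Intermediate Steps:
P = -2 (P = -4 + 2 = -2)
g(S) = -2
z(M) = 0 (z(M) = (0*M)*(M + (-11*M - 2)) = 0*(M + (-2 - 11*M)) = 0*(-2 - 10*M) = 0)
(144 + z(-5))**2 = (144 + 0)**2 = 144**2 = 20736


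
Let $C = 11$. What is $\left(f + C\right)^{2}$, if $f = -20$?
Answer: $81$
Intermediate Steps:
$\left(f + C\right)^{2} = \left(-20 + 11\right)^{2} = \left(-9\right)^{2} = 81$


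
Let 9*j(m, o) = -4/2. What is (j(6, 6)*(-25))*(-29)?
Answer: -1450/9 ≈ -161.11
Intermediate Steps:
j(m, o) = -2/9 (j(m, o) = (-4/2)/9 = (-4*½)/9 = (⅑)*(-2) = -2/9)
(j(6, 6)*(-25))*(-29) = -2/9*(-25)*(-29) = (50/9)*(-29) = -1450/9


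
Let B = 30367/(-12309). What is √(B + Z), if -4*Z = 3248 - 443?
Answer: I*√426484853817/24618 ≈ 26.528*I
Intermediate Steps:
B = -30367/12309 (B = 30367*(-1/12309) = -30367/12309 ≈ -2.4671)
Z = -2805/4 (Z = -(3248 - 443)/4 = -¼*2805 = -2805/4 ≈ -701.25)
√(B + Z) = √(-30367/12309 - 2805/4) = √(-34648213/49236) = I*√426484853817/24618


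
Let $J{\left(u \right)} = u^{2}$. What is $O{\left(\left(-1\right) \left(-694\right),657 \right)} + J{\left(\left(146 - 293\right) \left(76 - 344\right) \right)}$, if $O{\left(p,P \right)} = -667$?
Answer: $1552044149$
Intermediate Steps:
$O{\left(\left(-1\right) \left(-694\right),657 \right)} + J{\left(\left(146 - 293\right) \left(76 - 344\right) \right)} = -667 + \left(\left(146 - 293\right) \left(76 - 344\right)\right)^{2} = -667 + \left(\left(-147\right) \left(-268\right)\right)^{2} = -667 + 39396^{2} = -667 + 1552044816 = 1552044149$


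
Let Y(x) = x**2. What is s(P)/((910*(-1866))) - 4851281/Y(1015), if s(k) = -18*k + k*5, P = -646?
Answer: -9061997851/1922399850 ≈ -4.7139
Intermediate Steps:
s(k) = -13*k (s(k) = -18*k + 5*k = -13*k)
s(P)/((910*(-1866))) - 4851281/Y(1015) = (-13*(-646))/((910*(-1866))) - 4851281/(1015**2) = 8398/(-1698060) - 4851281/1030225 = 8398*(-1/1698060) - 4851281*1/1030225 = -323/65310 - 4851281/1030225 = -9061997851/1922399850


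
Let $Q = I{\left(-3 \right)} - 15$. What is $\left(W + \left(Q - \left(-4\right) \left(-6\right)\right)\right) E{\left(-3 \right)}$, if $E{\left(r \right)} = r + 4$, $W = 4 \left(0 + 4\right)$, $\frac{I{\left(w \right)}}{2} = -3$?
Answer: $-29$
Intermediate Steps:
$I{\left(w \right)} = -6$ ($I{\left(w \right)} = 2 \left(-3\right) = -6$)
$W = 16$ ($W = 4 \cdot 4 = 16$)
$Q = -21$ ($Q = -6 - 15 = -21$)
$E{\left(r \right)} = 4 + r$
$\left(W + \left(Q - \left(-4\right) \left(-6\right)\right)\right) E{\left(-3 \right)} = \left(16 - \left(21 - -24\right)\right) \left(4 - 3\right) = \left(16 - 45\right) 1 = \left(-29\right) 1 = -29$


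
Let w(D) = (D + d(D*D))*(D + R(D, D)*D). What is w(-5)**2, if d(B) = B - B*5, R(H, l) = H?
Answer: 4410000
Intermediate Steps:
d(B) = -4*B (d(B) = B - 5*B = -4*B)
w(D) = (D + D**2)*(D - 4*D**2) (w(D) = (D - 4*D*D)*(D + D*D) = (D - 4*D**2)*(D + D**2) = (D + D**2)*(D - 4*D**2))
w(-5)**2 = ((-5)**2*(1 - 4*(-5)**2 - 3*(-5)))**2 = (25*(1 - 4*25 + 15))**2 = (25*(1 - 100 + 15))**2 = (25*(-84))**2 = (-2100)**2 = 4410000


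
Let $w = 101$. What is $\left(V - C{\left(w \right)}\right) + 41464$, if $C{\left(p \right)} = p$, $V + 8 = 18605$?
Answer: $59960$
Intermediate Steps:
$V = 18597$ ($V = -8 + 18605 = 18597$)
$\left(V - C{\left(w \right)}\right) + 41464 = \left(18597 - 101\right) + 41464 = 18496 + 41464 = 59960$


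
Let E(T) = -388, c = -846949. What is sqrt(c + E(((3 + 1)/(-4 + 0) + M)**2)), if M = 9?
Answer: I*sqrt(847337) ≈ 920.51*I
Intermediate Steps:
sqrt(c + E(((3 + 1)/(-4 + 0) + M)**2)) = sqrt(-846949 - 388) = sqrt(-847337) = I*sqrt(847337)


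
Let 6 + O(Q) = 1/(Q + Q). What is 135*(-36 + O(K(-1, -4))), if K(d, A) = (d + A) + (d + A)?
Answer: -22707/4 ≈ -5676.8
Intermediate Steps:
K(d, A) = 2*A + 2*d (K(d, A) = (A + d) + (A + d) = 2*A + 2*d)
O(Q) = -6 + 1/(2*Q) (O(Q) = -6 + 1/(Q + Q) = -6 + 1/(2*Q))
135*(-36 + O(K(-1, -4))) = 135*(-36 + (-6 + 1/(2*(2*(-4) + 2*(-1))))) = 135*(-36 + (-6 + 1/(2*(-8 - 2)))) = 135*(-36 + (-6 + (½)/(-10))) = 135*(-36 + (-6 + (½)*(-⅒))) = 135*(-36 + (-6 - 1/20)) = 135*(-36 - 121/20) = 135*(-841/20) = -22707/4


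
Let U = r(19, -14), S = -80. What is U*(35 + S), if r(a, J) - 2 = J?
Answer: 540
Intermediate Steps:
r(a, J) = 2 + J
U = -12 (U = 2 - 14 = -12)
U*(35 + S) = -12*(35 - 80) = -12*(-45) = 540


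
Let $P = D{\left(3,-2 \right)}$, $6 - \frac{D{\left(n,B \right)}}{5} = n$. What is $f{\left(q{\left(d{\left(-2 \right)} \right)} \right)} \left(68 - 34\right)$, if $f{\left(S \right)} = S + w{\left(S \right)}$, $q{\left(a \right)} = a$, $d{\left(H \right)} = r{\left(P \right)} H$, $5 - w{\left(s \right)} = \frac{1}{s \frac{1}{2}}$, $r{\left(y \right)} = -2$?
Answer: $289$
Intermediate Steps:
$D{\left(n,B \right)} = 30 - 5 n$
$P = 15$ ($P = 30 - 15 = 15$)
$w{\left(s \right)} = 5 - \frac{2}{s}$ ($w{\left(s \right)} = 5 - \frac{1}{s \frac{1}{2}} = 5 - \frac{1}{\frac{1}{2} s} = 5 - \frac{2}{s}$)
$d{\left(H \right)} = - 2 H$
$f{\left(S \right)} = 5 + S - \frac{2}{S}$ ($f{\left(S \right)} = S + \left(5 - \frac{2}{S}\right) = 5 + S - \frac{2}{S}$)
$f{\left(q{\left(d{\left(-2 \right)} \right)} \right)} \left(68 - 34\right) = \left(5 - -4 - \frac{2}{\left(-2\right) \left(-2\right)}\right) \left(68 - 34\right) = \left(5 + 4 - \frac{2}{4}\right) 34 = \left(5 + 4 - \frac{1}{2}\right) 34 = \frac{17}{2} \cdot 34 = 289$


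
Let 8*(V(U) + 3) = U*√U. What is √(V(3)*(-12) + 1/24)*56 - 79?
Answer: -79 + 14*√(5190 - 648*√3)/3 ≈ 218.63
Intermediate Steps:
V(U) = -3 + U^(3/2)/8 (V(U) = -3 + (U*√U)/8 = -3 + U^(3/2)/8)
√(V(3)*(-12) + 1/24)*56 - 79 = √((-3 + 3^(3/2)/8)*(-12) + 1/24)*56 - 79 = √((-3 + (3*√3)/8)*(-12) + 1/24)*56 - 79 = √((-3 + 3*√3/8)*(-12) + 1/24)*56 - 79 = √((36 - 9*√3/2) + 1/24)*56 - 79 = √(865/24 - 9*√3/2)*56 - 79 = 56*√(865/24 - 9*√3/2) - 79 = -79 + 56*√(865/24 - 9*√3/2)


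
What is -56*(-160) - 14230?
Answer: -5270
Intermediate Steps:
-56*(-160) - 14230 = 8960 - 14230 = -5270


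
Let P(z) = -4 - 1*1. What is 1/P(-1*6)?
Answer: -⅕ ≈ -0.20000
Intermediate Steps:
P(z) = -5 (P(z) = -4 - 1 = -5)
1/P(-1*6) = 1/(-5) = -⅕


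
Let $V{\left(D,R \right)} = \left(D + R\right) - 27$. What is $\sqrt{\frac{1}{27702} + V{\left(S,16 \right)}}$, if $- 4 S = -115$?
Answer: $\frac{\sqrt{18685037}}{1026} \approx 4.2131$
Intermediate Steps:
$S = \frac{115}{4}$ ($S = \left(- \frac{1}{4}\right) \left(-115\right) = \frac{115}{4} \approx 28.75$)
$V{\left(D,R \right)} = -27 + D + R$
$\sqrt{\frac{1}{27702} + V{\left(S,16 \right)}} = \sqrt{\frac{1}{27702} + \left(-27 + \frac{115}{4} + 16\right)} = \sqrt{\frac{1}{27702} + \frac{71}{4}} = \sqrt{\frac{983423}{55404}} = \frac{\sqrt{18685037}}{1026}$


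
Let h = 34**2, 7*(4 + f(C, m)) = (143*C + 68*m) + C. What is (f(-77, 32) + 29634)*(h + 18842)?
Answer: 3969563004/7 ≈ 5.6708e+8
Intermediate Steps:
f(C, m) = -4 + 68*m/7 + 144*C/7 (f(C, m) = -4 + ((143*C + 68*m) + C)/7 = -4 + ((68*m + 143*C) + C)/7 = -4 + (68*m + 144*C)/7 = -4 + (68*m/7 + 144*C/7) = -4 + 68*m/7 + 144*C/7)
h = 1156
(f(-77, 32) + 29634)*(h + 18842) = ((-4 + (68/7)*32 + (144/7)*(-77)) + 29634)*(1156 + 18842) = ((-4 + 2176/7 - 1584) + 29634)*19998 = (-8940/7 + 29634)*19998 = (198498/7)*19998 = 3969563004/7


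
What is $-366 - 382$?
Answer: $-748$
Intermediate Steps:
$-366 - 382 = -748$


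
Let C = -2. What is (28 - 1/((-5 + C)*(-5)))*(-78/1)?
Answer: -76362/35 ≈ -2181.8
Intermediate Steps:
(28 - 1/((-5 + C)*(-5)))*(-78/1) = (28 - 1/((-5 - 2)*(-5)))*(-78/1) = (28 - 1/((-7*(-5))))*(-78) = (28 - 1/35)*(-13*6) = (28 - 1*1/35)*(-78) = (28 - 1/35)*(-78) = (979/35)*(-78) = -76362/35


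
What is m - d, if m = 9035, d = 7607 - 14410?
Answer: 15838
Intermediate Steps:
d = -6803
m - d = 9035 - 1*(-6803) = 9035 + 6803 = 15838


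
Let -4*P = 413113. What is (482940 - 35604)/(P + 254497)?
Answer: 596448/201625 ≈ 2.9582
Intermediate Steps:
P = -413113/4 (P = -1/4*413113 = -413113/4 ≈ -1.0328e+5)
(482940 - 35604)/(P + 254497) = (482940 - 35604)/(-413113/4 + 254497) = 447336/(604875/4) = 447336*(4/604875) = 596448/201625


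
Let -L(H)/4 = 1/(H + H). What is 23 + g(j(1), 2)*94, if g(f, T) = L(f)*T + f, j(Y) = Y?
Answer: -259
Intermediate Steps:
L(H) = -2/H (L(H) = -4/(H + H) = -4*1/(2*H) = -2/H)
g(f, T) = f - 2*T/f (g(f, T) = (-2/f)*T + f = -2*T/f + f = f - 2*T/f)
23 + g(j(1), 2)*94 = 23 + (1 - 2*2/1)*94 = 23 + (1 - 2*2*1)*94 = 23 + (1 - 4)*94 = 23 - 3*94 = 23 - 282 = -259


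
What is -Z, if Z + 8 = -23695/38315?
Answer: 66043/7663 ≈ 8.6184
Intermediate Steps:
Z = -66043/7663 (Z = -8 - 23695/38315 = -8 - 23695*1/38315 = -8 - 4739/7663 = -66043/7663 ≈ -8.6184)
-Z = -1*(-66043/7663) = 66043/7663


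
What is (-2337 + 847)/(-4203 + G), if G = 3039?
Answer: 745/582 ≈ 1.2801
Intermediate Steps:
(-2337 + 847)/(-4203 + G) = (-2337 + 847)/(-4203 + 3039) = -1490/(-1164) = -1490*(-1/1164) = 745/582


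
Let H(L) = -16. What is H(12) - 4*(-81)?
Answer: 308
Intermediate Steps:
H(12) - 4*(-81) = -16 - 4*(-81) = -16 + 324 = 308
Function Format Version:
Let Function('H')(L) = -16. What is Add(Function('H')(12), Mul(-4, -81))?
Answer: 308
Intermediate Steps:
Add(Function('H')(12), Mul(-4, -81)) = Add(-16, Mul(-4, -81)) = Add(-16, 324) = 308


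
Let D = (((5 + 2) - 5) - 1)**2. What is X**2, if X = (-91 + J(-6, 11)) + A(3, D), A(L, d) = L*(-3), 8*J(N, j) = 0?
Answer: 10000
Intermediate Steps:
J(N, j) = 0 (J(N, j) = (1/8)*0 = 0)
D = 1 (D = ((7 - 5) - 1)**2 = (2 - 1)**2 = 1**2 = 1)
A(L, d) = -3*L
X = -100 (X = (-91 + 0) - 3*3 = -91 - 9 = -100)
X**2 = (-100)**2 = 10000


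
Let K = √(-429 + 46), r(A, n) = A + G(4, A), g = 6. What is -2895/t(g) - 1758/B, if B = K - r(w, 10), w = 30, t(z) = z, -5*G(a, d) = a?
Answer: -9081045/20594 + 14650*I*√383/10297 ≈ -440.96 + 27.844*I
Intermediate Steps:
G(a, d) = -a/5
r(A, n) = -⅘ + A (r(A, n) = A - ⅕*4 = A - ⅘ = -⅘ + A)
K = I*√383 (K = √(-383) = I*√383 ≈ 19.57*I)
B = -146/5 + I*√383 (B = I*√383 - (-⅘ + 30) = I*√383 - 1*146/5 = I*√383 - 146/5 = -146/5 + I*√383 ≈ -29.2 + 19.57*I)
-2895/t(g) - 1758/B = -2895/6 - 1758/(-146/5 + I*√383) = -2895*⅙ - 1758/(-146/5 + I*√383) = -965/2 - 1758/(-146/5 + I*√383)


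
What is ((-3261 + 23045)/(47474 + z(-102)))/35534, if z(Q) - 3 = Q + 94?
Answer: 9892/843381723 ≈ 1.1729e-5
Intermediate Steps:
z(Q) = 97 + Q (z(Q) = 3 + (Q + 94) = 3 + (94 + Q) = 97 + Q)
((-3261 + 23045)/(47474 + z(-102)))/35534 = ((-3261 + 23045)/(47474 + (97 - 102)))/35534 = (19784/(47474 - 5))*(1/35534) = (19784/47469)*(1/35534) = 9892/843381723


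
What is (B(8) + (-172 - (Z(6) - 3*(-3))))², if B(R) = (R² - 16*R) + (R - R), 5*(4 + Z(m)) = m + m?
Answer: 1481089/25 ≈ 59244.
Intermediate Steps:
Z(m) = -4 + 2*m/5 (Z(m) = -4 + (m + m)/5 = -4 + (2*m)/5 = -4 + 2*m/5)
B(R) = R² - 16*R (B(R) = (R² - 16*R) + 0 = R² - 16*R)
(B(8) + (-172 - (Z(6) - 3*(-3))))² = (8*(-16 + 8) + (-172 - ((-4 + (⅖)*6) - 3*(-3))))² = (8*(-8) + (-172 - ((-4 + 12/5) + 9)))² = (-64 + (-172 - (-8/5 + 9)))² = (-64 + (-172 - 1*37/5))² = (-64 + (-172 - 37/5))² = (-64 - 897/5)² = (-1217/5)² = 1481089/25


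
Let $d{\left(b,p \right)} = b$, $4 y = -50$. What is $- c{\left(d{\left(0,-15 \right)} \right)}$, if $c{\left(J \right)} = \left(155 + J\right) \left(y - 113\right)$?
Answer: $\frac{38905}{2} \approx 19453.0$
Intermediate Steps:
$y = - \frac{25}{2}$ ($y = \frac{1}{4} \left(-50\right) = - \frac{25}{2} \approx -12.5$)
$c{\left(J \right)} = - \frac{38905}{2} - \frac{251 J}{2}$ ($c{\left(J \right)} = \left(155 + J\right) \left(- \frac{25}{2} - 113\right) = \left(155 + J\right) \left(- \frac{251}{2}\right) = - \frac{38905}{2} - \frac{251 J}{2}$)
$- c{\left(d{\left(0,-15 \right)} \right)} = - (- \frac{38905}{2} - 0) = - (- \frac{38905}{2} + 0) = \left(-1\right) \left(- \frac{38905}{2}\right) = \frac{38905}{2}$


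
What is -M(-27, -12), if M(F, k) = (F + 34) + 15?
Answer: -22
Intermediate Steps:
M(F, k) = 49 + F (M(F, k) = (34 + F) + 15 = 49 + F)
-M(-27, -12) = -(49 - 27) = -1*22 = -22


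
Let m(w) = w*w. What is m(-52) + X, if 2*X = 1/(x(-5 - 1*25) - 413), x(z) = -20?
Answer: 2341663/866 ≈ 2704.0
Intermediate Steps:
m(w) = w²
X = -1/866 (X = 1/(2*(-20 - 413)) = (½)/(-433) = (½)*(-1/433) = -1/866 ≈ -0.0011547)
m(-52) + X = (-52)² - 1/866 = 2704 - 1/866 = 2341663/866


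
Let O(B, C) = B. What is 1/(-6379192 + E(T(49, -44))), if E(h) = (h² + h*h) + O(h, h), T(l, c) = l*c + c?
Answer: 1/3298608 ≈ 3.0316e-7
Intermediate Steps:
T(l, c) = c + c*l (T(l, c) = c*l + c = c + c*l)
E(h) = h + 2*h² (E(h) = (h² + h*h) + h = (h² + h²) + h = 2*h² + h = h + 2*h²)
1/(-6379192 + E(T(49, -44))) = 1/(-6379192 + (-44*(1 + 49))*(1 + 2*(-44*(1 + 49)))) = 1/(-6379192 + (-44*50)*(1 + 2*(-44*50))) = 1/(-6379192 - 2200*(1 + 2*(-2200))) = 1/(-6379192 - 2200*(1 - 4400)) = 1/(-6379192 - 2200*(-4399)) = 1/(-6379192 + 9677800) = 1/3298608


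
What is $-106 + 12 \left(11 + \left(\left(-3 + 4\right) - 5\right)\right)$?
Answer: $-22$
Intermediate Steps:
$-106 + 12 \left(11 + \left(\left(-3 + 4\right) - 5\right)\right) = -106 + 12 \left(11 + \left(1 - 5\right)\right) = -106 + 12 \left(11 - 4\right) = -106 + 12 \cdot 7 = -106 + 84 = -22$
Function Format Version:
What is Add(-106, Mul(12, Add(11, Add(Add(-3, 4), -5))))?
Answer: -22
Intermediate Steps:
Add(-106, Mul(12, Add(11, Add(Add(-3, 4), -5)))) = Add(-106, Mul(12, Add(11, Add(1, -5)))) = Add(-106, Mul(12, Add(11, -4))) = Add(-106, Mul(12, 7)) = Add(-106, 84) = -22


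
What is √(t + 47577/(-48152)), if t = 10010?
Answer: √5801761565834/24076 ≈ 100.05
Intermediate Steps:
√(t + 47577/(-48152)) = √(10010 + 47577/(-48152)) = √(10010 + 47577*(-1/48152)) = √(10010 - 47577/48152) = √(481953943/48152) = √5801761565834/24076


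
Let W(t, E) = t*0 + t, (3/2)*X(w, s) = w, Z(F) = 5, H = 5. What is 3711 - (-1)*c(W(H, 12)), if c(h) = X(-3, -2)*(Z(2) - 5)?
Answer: 3711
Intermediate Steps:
X(w, s) = 2*w/3
W(t, E) = t (W(t, E) = 0 + t = t)
c(h) = 0 (c(h) = ((⅔)*(-3))*(5 - 5) = -2*0 = 0)
3711 - (-1)*c(W(H, 12)) = 3711 - (-1)*0 = 3711 - 1*0 = 3711 + 0 = 3711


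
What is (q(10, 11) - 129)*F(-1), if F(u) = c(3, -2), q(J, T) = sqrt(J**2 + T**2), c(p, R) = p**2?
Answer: -1161 + 9*sqrt(221) ≈ -1027.2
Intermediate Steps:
F(u) = 9 (F(u) = 3**2 = 9)
(q(10, 11) - 129)*F(-1) = (sqrt(10**2 + 11**2) - 129)*9 = (sqrt(100 + 121) - 129)*9 = (sqrt(221) - 129)*9 = (-129 + sqrt(221))*9 = -1161 + 9*sqrt(221)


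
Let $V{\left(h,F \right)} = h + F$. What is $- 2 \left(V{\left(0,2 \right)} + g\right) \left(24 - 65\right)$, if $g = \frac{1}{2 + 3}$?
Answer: $\frac{902}{5} \approx 180.4$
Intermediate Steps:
$V{\left(h,F \right)} = F + h$
$g = \frac{1}{5} \approx 0.2$
$- 2 \left(V{\left(0,2 \right)} + g\right) \left(24 - 65\right) = - 2 \left(\left(2 + 0\right) + \frac{1}{5}\right) \left(24 - 65\right) = - 2 \left(2 + \frac{1}{5}\right) \left(-41\right) = \left(-2\right) \frac{11}{5} \left(-41\right) = \left(- \frac{22}{5}\right) \left(-41\right) = \frac{902}{5}$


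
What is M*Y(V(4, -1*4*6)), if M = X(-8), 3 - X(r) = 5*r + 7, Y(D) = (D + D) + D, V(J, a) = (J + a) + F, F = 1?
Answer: -2052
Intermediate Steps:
V(J, a) = 1 + J + a (V(J, a) = (J + a) + 1 = 1 + J + a)
Y(D) = 3*D (Y(D) = 2*D + D = 3*D)
X(r) = -4 - 5*r (X(r) = 3 - (5*r + 7) = 3 - (7 + 5*r) = 3 + (-7 - 5*r) = -4 - 5*r)
M = 36 (M = -4 - 5*(-8) = -4 + 40 = 36)
M*Y(V(4, -1*4*6)) = 36*(3*(1 + 4 - 1*4*6)) = 36*(3*(1 + 4 - 4*6)) = 36*(3*(1 + 4 - 24)) = 36*(3*(-19)) = 36*(-57) = -2052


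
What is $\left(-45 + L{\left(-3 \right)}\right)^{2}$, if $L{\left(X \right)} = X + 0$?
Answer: $2304$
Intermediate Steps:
$L{\left(X \right)} = X$
$\left(-45 + L{\left(-3 \right)}\right)^{2} = \left(-45 - 3\right)^{2} = \left(-48\right)^{2} = 2304$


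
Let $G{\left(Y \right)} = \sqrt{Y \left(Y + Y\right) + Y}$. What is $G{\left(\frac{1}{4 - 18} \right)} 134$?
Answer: $\frac{134 i \sqrt{3}}{7} \approx 33.156 i$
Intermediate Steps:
$G{\left(Y \right)} = \sqrt{Y + 2 Y^{2}}$ ($G{\left(Y \right)} = \sqrt{Y 2 Y + Y} = \sqrt{2 Y^{2} + Y} = \sqrt{Y + 2 Y^{2}}$)
$G{\left(\frac{1}{4 - 18} \right)} 134 = \sqrt{\frac{1 + \frac{2}{4 - 18}}{4 - 18}} \cdot 134 = \sqrt{\frac{1 + \frac{2}{-14}}{-14}} \cdot 134 = \sqrt{- \frac{1 + 2 \left(- \frac{1}{14}\right)}{14}} \cdot 134 = \sqrt{- \frac{1 - \frac{1}{7}}{14}} \cdot 134 = \sqrt{\left(- \frac{1}{14}\right) \frac{6}{7}} \cdot 134 = \sqrt{- \frac{3}{49}} \cdot 134 = \frac{i \sqrt{3}}{7} \cdot 134 = \frac{134 i \sqrt{3}}{7}$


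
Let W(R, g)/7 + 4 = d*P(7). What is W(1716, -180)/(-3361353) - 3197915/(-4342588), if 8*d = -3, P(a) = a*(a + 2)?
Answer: 21500321853899/29193942403128 ≈ 0.73647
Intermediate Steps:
P(a) = a*(2 + a)
d = -3/8 (d = (1/8)*(-3) = -3/8 ≈ -0.37500)
W(R, g) = -1547/8 (W(R, g) = -28 + 7*(-21*(2 + 7)/8) = -28 + 7*(-21*9/8) = -28 + 7*(-3/8*63) = -28 + 7*(-189/8) = -28 - 1323/8 = -1547/8)
W(1716, -180)/(-3361353) - 3197915/(-4342588) = -1547/8/(-3361353) - 3197915/(-4342588) = -1547/8*(-1/3361353) - 3197915*(-1/4342588) = 1547/26890824 + 3197915/4342588 = 21500321853899/29193942403128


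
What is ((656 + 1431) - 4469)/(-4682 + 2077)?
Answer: 2382/2605 ≈ 0.91440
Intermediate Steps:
((656 + 1431) - 4469)/(-4682 + 2077) = (2087 - 4469)/(-2605) = -2382*(-1/2605) = 2382/2605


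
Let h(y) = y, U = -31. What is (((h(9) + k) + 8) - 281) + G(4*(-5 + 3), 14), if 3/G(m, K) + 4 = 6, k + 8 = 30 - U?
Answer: -419/2 ≈ -209.50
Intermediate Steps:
k = 53 (k = -8 + (30 - 1*(-31)) = -8 + (30 + 31) = -8 + 61 = 53)
G(m, K) = 3/2 (G(m, K) = 3/(-4 + 6) = 3/2)
(((h(9) + k) + 8) - 281) + G(4*(-5 + 3), 14) = (((9 + 53) + 8) - 281) + 3/2 = ((62 + 8) - 281) + 3/2 = (70 - 281) + 3/2 = -211 + 3/2 = -419/2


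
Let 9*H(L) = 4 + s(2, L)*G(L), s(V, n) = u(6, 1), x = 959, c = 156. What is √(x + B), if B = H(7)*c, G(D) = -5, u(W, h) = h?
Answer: 5*√339/3 ≈ 30.687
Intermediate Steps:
s(V, n) = 1
H(L) = -⅑ (H(L) = (4 + 1*(-5))/9 = (4 - 5)/9 = (⅑)*(-1) = -⅑)
B = -52/3 (B = -⅑*156 = -52/3 ≈ -17.333)
√(x + B) = √(959 - 52/3) = √(2825/3) = 5*√339/3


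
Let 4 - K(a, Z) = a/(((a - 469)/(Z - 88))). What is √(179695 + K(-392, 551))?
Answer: √2715477027/123 ≈ 423.66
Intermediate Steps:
K(a, Z) = 4 - a*(-88 + Z)/(-469 + a) (K(a, Z) = 4 - a/((a - 469)/(Z - 88)) = 4 - a/((-469 + a)/(-88 + Z)) = 4 - a*(-88 + Z)/(-469 + a))
√(179695 + K(-392, 551)) = √(179695 + (-1876 + 92*(-392) - 1*551*(-392))/(-469 - 392)) = √(179695 + (-1876 - 36064 + 215992)/(-861)) = √(179695 - 1/861*178052) = √(179695 - 25436/123) = √(22077049/123) = √2715477027/123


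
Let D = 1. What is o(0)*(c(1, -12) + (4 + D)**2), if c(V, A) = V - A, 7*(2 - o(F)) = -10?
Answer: 912/7 ≈ 130.29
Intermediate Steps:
o(F) = 24/7 (o(F) = 2 - 1/7*(-10) = 2 + 10/7 = 24/7)
o(0)*(c(1, -12) + (4 + D)**2) = 24*((1 - 1*(-12)) + (4 + 1)**2)/7 = 24*((1 + 12) + 5**2)/7 = 24*(13 + 25)/7 = (24/7)*38 = 912/7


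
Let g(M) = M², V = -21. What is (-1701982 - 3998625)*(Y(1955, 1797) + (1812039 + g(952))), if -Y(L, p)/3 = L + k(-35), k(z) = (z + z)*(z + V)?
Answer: -15395731935826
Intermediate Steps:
k(z) = 2*z*(-21 + z) (k(z) = (z + z)*(z - 21) = (2*z)*(-21 + z) = 2*z*(-21 + z))
Y(L, p) = -11760 - 3*L (Y(L, p) = -3*(L + 2*(-35)*(-21 - 35)) = -3*(L + 2*(-35)*(-56)) = -3*(L + 3920) = -3*(3920 + L) = -11760 - 3*L)
(-1701982 - 3998625)*(Y(1955, 1797) + (1812039 + g(952))) = (-1701982 - 3998625)*((-11760 - 3*1955) + (1812039 + 952²)) = -5700607*((-11760 - 5865) + (1812039 + 906304)) = -5700607*(-17625 + 2718343) = -5700607*2700718 = -15395731935826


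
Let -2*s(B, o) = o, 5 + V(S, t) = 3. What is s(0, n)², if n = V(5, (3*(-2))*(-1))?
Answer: 1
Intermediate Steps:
V(S, t) = -2 (V(S, t) = -5 + 3 = -2)
n = -2
s(B, o) = -o/2
s(0, n)² = (-½*(-2))² = 1² = 1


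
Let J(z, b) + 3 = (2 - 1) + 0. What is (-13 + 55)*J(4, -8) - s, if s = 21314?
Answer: -21398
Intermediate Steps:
J(z, b) = -2 (J(z, b) = -3 + ((2 - 1) + 0) = -3 + (1 + 0) = -3 + 1 = -2)
(-13 + 55)*J(4, -8) - s = (-13 + 55)*(-2) - 1*21314 = 42*(-2) - 21314 = -84 - 21314 = -21398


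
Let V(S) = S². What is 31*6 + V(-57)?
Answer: 3435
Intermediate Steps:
31*6 + V(-57) = 31*6 + (-57)² = 186 + 3249 = 3435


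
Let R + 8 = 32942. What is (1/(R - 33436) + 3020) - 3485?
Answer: -233431/502 ≈ -465.00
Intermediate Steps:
R = 32934 (R = -8 + 32942 = 32934)
(1/(R - 33436) + 3020) - 3485 = (1/(32934 - 33436) + 3020) - 3485 = (1/(-502) + 3020) - 3485 = (-1/502 + 3020) - 3485 = 1516039/502 - 3485 = -233431/502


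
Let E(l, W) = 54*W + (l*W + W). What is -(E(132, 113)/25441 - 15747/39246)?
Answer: -142895933/332819162 ≈ -0.42935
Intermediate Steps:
E(l, W) = 55*W + W*l (E(l, W) = 54*W + (W*l + W) = 54*W + (W + W*l) = 55*W + W*l)
-(E(132, 113)/25441 - 15747/39246) = -((113*(55 + 132))/25441 - 15747/39246) = -((113*187)*(1/25441) - 15747*1/39246) = -(21131*(1/25441) - 5249/13082) = -(21131/25441 - 5249/13082) = -1*142895933/332819162 = -142895933/332819162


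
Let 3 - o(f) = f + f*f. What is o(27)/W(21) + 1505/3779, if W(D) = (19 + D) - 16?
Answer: -936489/30232 ≈ -30.977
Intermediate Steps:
o(f) = 3 - f - f**2 (o(f) = 3 - (f + f*f) = 3 - (f + f**2) = 3 + (-f - f**2) = 3 - f - f**2)
W(D) = 3 + D
o(27)/W(21) + 1505/3779 = (3 - 1*27 - 1*27**2)/(3 + 21) + 1505/3779 = (3 - 27 - 1*729)/24 + 1505*(1/3779) = (3 - 27 - 729)*(1/24) + 1505/3779 = -753*1/24 + 1505/3779 = -251/8 + 1505/3779 = -936489/30232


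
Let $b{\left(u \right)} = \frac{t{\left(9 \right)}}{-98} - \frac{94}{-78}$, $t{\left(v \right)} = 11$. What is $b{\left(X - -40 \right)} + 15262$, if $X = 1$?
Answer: $\frac{58335541}{3822} \approx 15263.0$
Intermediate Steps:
$b{\left(u \right)} = \frac{4177}{3822}$ ($b{\left(u \right)} = \frac{11}{-98} - \frac{94}{-78} = 11 \left(- \frac{1}{98}\right) - - \frac{47}{39} = - \frac{11}{98} + \frac{47}{39} = \frac{4177}{3822}$)
$b{\left(X - -40 \right)} + 15262 = \frac{4177}{3822} + 15262 = \frac{58335541}{3822}$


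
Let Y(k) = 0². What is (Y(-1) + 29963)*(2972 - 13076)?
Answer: -302746152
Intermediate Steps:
Y(k) = 0
(Y(-1) + 29963)*(2972 - 13076) = (0 + 29963)*(2972 - 13076) = 29963*(-10104) = -302746152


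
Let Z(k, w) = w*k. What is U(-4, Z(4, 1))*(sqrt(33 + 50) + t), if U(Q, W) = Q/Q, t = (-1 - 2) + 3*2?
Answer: 3 + sqrt(83) ≈ 12.110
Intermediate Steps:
Z(k, w) = k*w
t = 3 (t = -3 + 6 = 3)
U(Q, W) = 1
U(-4, Z(4, 1))*(sqrt(33 + 50) + t) = 1*(sqrt(33 + 50) + 3) = 1*(sqrt(83) + 3) = 1*(3 + sqrt(83)) = 3 + sqrt(83)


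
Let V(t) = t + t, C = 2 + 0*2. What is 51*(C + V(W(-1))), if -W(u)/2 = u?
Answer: 306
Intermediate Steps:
C = 2 (C = 2 + 0 = 2)
W(u) = -2*u
V(t) = 2*t
51*(C + V(W(-1))) = 51*(2 + 2*(-2*(-1))) = 51*(2 + 2*2) = 51*(2 + 4) = 51*6 = 306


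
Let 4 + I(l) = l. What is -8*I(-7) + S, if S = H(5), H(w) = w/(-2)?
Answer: 171/2 ≈ 85.500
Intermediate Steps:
H(w) = -w/2 (H(w) = w*(-1/2) = -w/2)
I(l) = -4 + l
S = -5/2 (S = -1/2*5 = -5/2 ≈ -2.5000)
-8*I(-7) + S = -8*(-4 - 7) - 5/2 = -8*(-11) - 5/2 = 88 - 5/2 = 171/2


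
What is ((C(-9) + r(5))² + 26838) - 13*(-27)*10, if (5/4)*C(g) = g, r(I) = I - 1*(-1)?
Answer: 758736/25 ≈ 30349.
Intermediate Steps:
r(I) = 1 + I (r(I) = I + 1 = 1 + I)
C(g) = 4*g/5
((C(-9) + r(5))² + 26838) - 13*(-27)*10 = (((⅘)*(-9) + (1 + 5))² + 26838) - 13*(-27)*10 = ((-36/5 + 6)² + 26838) + 351*10 = ((-6/5)² + 26838) + 3510 = (36/25 + 26838) + 3510 = 670986/25 + 3510 = 758736/25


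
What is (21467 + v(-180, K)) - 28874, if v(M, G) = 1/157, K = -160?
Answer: -1162898/157 ≈ -7407.0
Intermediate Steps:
v(M, G) = 1/157
(21467 + v(-180, K)) - 28874 = (21467 + 1/157) - 28874 = 3370320/157 - 28874 = -1162898/157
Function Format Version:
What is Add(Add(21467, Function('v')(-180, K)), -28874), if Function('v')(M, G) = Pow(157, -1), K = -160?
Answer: Rational(-1162898, 157) ≈ -7407.0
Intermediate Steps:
Function('v')(M, G) = Rational(1, 157)
Add(Add(21467, Function('v')(-180, K)), -28874) = Add(Add(21467, Rational(1, 157)), -28874) = Add(Rational(3370320, 157), -28874) = Rational(-1162898, 157)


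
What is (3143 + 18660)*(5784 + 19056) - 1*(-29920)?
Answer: 541616440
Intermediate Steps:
(3143 + 18660)*(5784 + 19056) - 1*(-29920) = 21803*24840 + 29920 = 541586520 + 29920 = 541616440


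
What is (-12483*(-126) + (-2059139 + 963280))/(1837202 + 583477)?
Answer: 476999/2420679 ≈ 0.19705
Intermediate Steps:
(-12483*(-126) + (-2059139 + 963280))/(1837202 + 583477) = (1572858 - 1095859)/2420679 = 476999*(1/2420679) = 476999/2420679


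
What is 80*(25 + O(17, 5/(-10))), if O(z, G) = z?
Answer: 3360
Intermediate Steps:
80*(25 + O(17, 5/(-10))) = 80*(25 + 17) = 80*42 = 3360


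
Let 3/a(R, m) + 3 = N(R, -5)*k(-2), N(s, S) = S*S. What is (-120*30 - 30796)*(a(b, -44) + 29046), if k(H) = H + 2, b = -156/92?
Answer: -999031820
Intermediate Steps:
N(s, S) = S²
b = -39/23 (b = -156*1/92 = -39/23 ≈ -1.6957)
k(H) = 2 + H
a(R, m) = -1 (a(R, m) = 3/(-3 + (-5)²*(2 - 2)) = 3/(-3 + 25*0) = 3/(-3 + 0) = 3/(-3) = 3*(-⅓) = -1)
(-120*30 - 30796)*(a(b, -44) + 29046) = (-120*30 - 30796)*(-1 + 29046) = (-3600 - 30796)*29045 = -34396*29045 = -999031820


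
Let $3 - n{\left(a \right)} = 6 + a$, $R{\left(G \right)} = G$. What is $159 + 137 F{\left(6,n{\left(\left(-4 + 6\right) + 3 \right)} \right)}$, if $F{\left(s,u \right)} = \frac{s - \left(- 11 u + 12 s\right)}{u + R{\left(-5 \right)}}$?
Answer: $\frac{23165}{13} \approx 1781.9$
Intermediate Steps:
$n{\left(a \right)} = -3 - a$ ($n{\left(a \right)} = 3 - \left(6 + a\right) = -3 - a$)
$F{\left(s,u \right)} = \frac{- 11 s + 11 u}{-5 + u}$ ($F{\left(s,u \right)} = \frac{s - \left(- 11 u + 12 s\right)}{u - 5} = \frac{- 11 s + 11 u}{-5 + u}$)
$159 + 137 F{\left(6,n{\left(\left(-4 + 6\right) + 3 \right)} \right)} = 159 + 137 \frac{11 \left(\left(-3 - \left(\left(-4 + 6\right) + 3\right)\right) - 6\right)}{-5 - 8} = 159 + 137 \frac{11 \left(\left(-3 - \left(2 + 3\right)\right) - 6\right)}{-5 - 8} = 159 + 137 \frac{11 \left(\left(-3 - 5\right) - 6\right)}{-5 - 8} = 159 + 137 \frac{11 \left(-8 - 6\right)}{-5 - 8} = 159 + 137 \cdot 11 \frac{1}{-13} \left(-14\right) = 159 + 137 \cdot 11 \left(- \frac{1}{13}\right) \left(-14\right) = 159 + 137 \cdot \frac{154}{13} = 159 + \frac{21098}{13} = \frac{23165}{13}$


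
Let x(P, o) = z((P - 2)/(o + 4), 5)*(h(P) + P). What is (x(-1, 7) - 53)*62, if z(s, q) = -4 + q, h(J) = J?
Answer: -3410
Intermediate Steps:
x(P, o) = 2*P (x(P, o) = (-4 + 5)*(P + P) = 1*(2*P) = 2*P)
(x(-1, 7) - 53)*62 = (2*(-1) - 53)*62 = (-2 - 53)*62 = -55*62 = -3410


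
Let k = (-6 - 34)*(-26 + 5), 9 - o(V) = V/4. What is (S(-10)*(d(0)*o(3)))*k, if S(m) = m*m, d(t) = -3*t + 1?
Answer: 693000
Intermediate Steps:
o(V) = 9 - V/4
d(t) = 1 - 3*t
k = 840 (k = -40*(-21) = 840)
S(m) = m²
(S(-10)*(d(0)*o(3)))*k = ((-10)²*((1 - 3*0)*(9 - ¼*3)))*840 = (100*((1 + 0)*(9 - ¾)))*840 = (100*(1*(33/4)))*840 = (100*(33/4))*840 = 825*840 = 693000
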